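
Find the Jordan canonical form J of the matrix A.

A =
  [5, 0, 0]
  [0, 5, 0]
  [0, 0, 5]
J_1(5) ⊕ J_1(5) ⊕ J_1(5)

The characteristic polynomial is
  det(x·I − A) = x^3 - 15*x^2 + 75*x - 125 = (x - 5)^3

Eigenvalues and multiplicities (the geometric multiplicity of λ is n − rank(A − λI), which equals the number of Jordan blocks for λ):
  λ = 5: algebraic multiplicity = 3, geometric multiplicity = 3

Determining the block sizes for each eigenvalue:
  λ = 5: gm = am = 3, so every block has size 1 → block sizes [1, 1, 1]

Assembling the blocks gives a Jordan form
J =
  [5, 0, 0]
  [0, 5, 0]
  [0, 0, 5]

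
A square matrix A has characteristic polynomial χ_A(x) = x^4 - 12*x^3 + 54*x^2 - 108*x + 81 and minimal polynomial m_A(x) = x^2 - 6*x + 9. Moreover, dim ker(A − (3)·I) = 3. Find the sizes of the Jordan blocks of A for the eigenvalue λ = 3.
Block sizes for λ = 3: [2, 1, 1]

Step 1 — from the characteristic polynomial, algebraic multiplicity of λ = 3 is 4. From dim ker(A − (3)·I) = 3, there are exactly 3 Jordan blocks for λ = 3.
Step 2 — from the minimal polynomial, the factor (x − 3)^2 tells us the largest block for λ = 3 has size 2.
Step 3 — with total size 4, 3 blocks, and largest block 2, the block sizes (in nonincreasing order) are [2, 1, 1].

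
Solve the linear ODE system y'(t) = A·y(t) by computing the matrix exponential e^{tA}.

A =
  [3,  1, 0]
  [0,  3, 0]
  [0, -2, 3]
e^{tA} =
  [exp(3*t), t*exp(3*t), 0]
  [0, exp(3*t), 0]
  [0, -2*t*exp(3*t), exp(3*t)]

Strategy: write A = P · J · P⁻¹ where J is a Jordan canonical form, so e^{tA} = P · e^{tJ} · P⁻¹, and e^{tJ} can be computed block-by-block.

A has Jordan form
J =
  [3, 1, 0]
  [0, 3, 0]
  [0, 0, 3]
(up to reordering of blocks).

Per-block formulas:
  For a 2×2 Jordan block J_2(3): exp(t · J_2(3)) = e^(3t)·(I + t·N), where N is the 2×2 nilpotent shift.
  For a 1×1 block at λ = 3: exp(t · [3]) = [e^(3t)].

After assembling e^{tJ} and conjugating by P, we get:

e^{tA} =
  [exp(3*t), t*exp(3*t), 0]
  [0, exp(3*t), 0]
  [0, -2*t*exp(3*t), exp(3*t)]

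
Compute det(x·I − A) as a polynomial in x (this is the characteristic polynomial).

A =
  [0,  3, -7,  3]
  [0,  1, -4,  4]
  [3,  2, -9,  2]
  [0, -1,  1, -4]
x^4 + 12*x^3 + 54*x^2 + 108*x + 81

Expanding det(x·I − A) (e.g. by cofactor expansion or by noting that A is similar to its Jordan form J, which has the same characteristic polynomial as A) gives
  χ_A(x) = x^4 + 12*x^3 + 54*x^2 + 108*x + 81
which factors as (x + 3)^4. The eigenvalues (with algebraic multiplicities) are λ = -3 with multiplicity 4.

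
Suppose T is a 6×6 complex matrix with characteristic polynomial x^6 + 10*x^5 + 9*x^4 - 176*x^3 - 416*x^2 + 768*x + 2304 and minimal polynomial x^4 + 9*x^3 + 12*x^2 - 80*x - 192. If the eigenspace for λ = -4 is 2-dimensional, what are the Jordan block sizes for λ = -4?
Block sizes for λ = -4: [3, 1]

Step 1 — from the characteristic polynomial, algebraic multiplicity of λ = -4 is 4. From dim ker(T − (-4)·I) = 2, there are exactly 2 Jordan blocks for λ = -4.
Step 2 — from the minimal polynomial, the factor (x + 4)^3 tells us the largest block for λ = -4 has size 3.
Step 3 — with total size 4, 2 blocks, and largest block 3, the block sizes (in nonincreasing order) are [3, 1].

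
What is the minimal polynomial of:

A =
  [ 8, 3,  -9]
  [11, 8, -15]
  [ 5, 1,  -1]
x^3 - 15*x^2 + 75*x - 125

The characteristic polynomial is χ_A(x) = (x - 5)^3, so the eigenvalues are known. The minimal polynomial is
  m_A(x) = Π_λ (x − λ)^{k_λ}
where k_λ is the size of the *largest* Jordan block for λ (equivalently, the smallest k with (A − λI)^k v = 0 for every generalised eigenvector v of λ).

  λ = 5: largest Jordan block has size 3, contributing (x − 5)^3

So m_A(x) = (x - 5)^3 = x^3 - 15*x^2 + 75*x - 125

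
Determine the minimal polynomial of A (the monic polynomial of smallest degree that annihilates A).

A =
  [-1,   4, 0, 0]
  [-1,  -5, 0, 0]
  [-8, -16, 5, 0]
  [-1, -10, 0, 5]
x^3 + x^2 - 21*x - 45

The characteristic polynomial is χ_A(x) = (x - 5)^2*(x + 3)^2, so the eigenvalues are known. The minimal polynomial is
  m_A(x) = Π_λ (x − λ)^{k_λ}
where k_λ is the size of the *largest* Jordan block for λ (equivalently, the smallest k with (A − λI)^k v = 0 for every generalised eigenvector v of λ).

  λ = -3: largest Jordan block has size 2, contributing (x + 3)^2
  λ = 5: largest Jordan block has size 1, contributing (x − 5)

So m_A(x) = (x - 5)*(x + 3)^2 = x^3 + x^2 - 21*x - 45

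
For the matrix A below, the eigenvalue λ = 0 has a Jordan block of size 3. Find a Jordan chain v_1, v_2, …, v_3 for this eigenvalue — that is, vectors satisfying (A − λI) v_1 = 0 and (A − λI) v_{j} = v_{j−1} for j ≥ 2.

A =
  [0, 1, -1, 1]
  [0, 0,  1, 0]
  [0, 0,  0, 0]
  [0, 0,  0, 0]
A Jordan chain for λ = 0 of length 3:
v_1 = (1, 0, 0, 0)ᵀ
v_2 = (-1, 1, 0, 0)ᵀ
v_3 = (0, 0, 1, 0)ᵀ

Let N = A − (0)·I. We want v_3 with N^3 v_3 = 0 but N^2 v_3 ≠ 0; then v_{j-1} := N · v_j for j = 3, …, 2.

Pick v_3 = (0, 0, 1, 0)ᵀ.
Then v_2 = N · v_3 = (-1, 1, 0, 0)ᵀ.
Then v_1 = N · v_2 = (1, 0, 0, 0)ᵀ.

Sanity check: (A − (0)·I) v_1 = (0, 0, 0, 0)ᵀ = 0. ✓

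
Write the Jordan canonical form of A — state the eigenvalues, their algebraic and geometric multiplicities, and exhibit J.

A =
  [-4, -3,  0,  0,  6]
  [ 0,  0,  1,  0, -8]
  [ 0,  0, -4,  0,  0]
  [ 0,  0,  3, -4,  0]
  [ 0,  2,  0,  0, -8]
J_3(-4) ⊕ J_1(-4) ⊕ J_1(-4)

The characteristic polynomial is
  det(x·I − A) = x^5 + 20*x^4 + 160*x^3 + 640*x^2 + 1280*x + 1024 = (x + 4)^5

Eigenvalues and multiplicities (the geometric multiplicity of λ is n − rank(A − λI), which equals the number of Jordan blocks for λ):
  λ = -4: algebraic multiplicity = 5, geometric multiplicity = 3

Determining the block sizes for each eigenvalue:
  λ = -4: with am = 5 and gm = 3, the partition is not yet determined (e.g. several partitions of 5 into 3 parts exist). Let N = A − (-4)·I. Computing rank(N^1) = 2, rank(N^2) = 1, rank(N^3) = 0; the number of blocks of size ≥ j is rank(N^{j−1}) − rank(N^j), giving [3, 1, 1]. So we have 1 block(s) of size 3, 2 block(s) of size 1 → block sizes [3, 1, 1]

Assembling the blocks gives a Jordan form
J =
  [-4,  1,  0,  0,  0]
  [ 0, -4,  1,  0,  0]
  [ 0,  0, -4,  0,  0]
  [ 0,  0,  0, -4,  0]
  [ 0,  0,  0,  0, -4]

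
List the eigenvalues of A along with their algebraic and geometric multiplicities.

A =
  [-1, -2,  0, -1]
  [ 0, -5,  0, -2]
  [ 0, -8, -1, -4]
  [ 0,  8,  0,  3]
λ = -1: alg = 4, geom = 3

Step 1 — factor the characteristic polynomial to read off the algebraic multiplicities:
  χ_A(x) = (x + 1)^4

Step 2 — compute geometric multiplicities via the rank-nullity identity g(λ) = n − rank(A − λI):
  rank(A − (-1)·I) = 1, so dim ker(A − (-1)·I) = n − 1 = 3

Summary:
  λ = -1: algebraic multiplicity = 4, geometric multiplicity = 3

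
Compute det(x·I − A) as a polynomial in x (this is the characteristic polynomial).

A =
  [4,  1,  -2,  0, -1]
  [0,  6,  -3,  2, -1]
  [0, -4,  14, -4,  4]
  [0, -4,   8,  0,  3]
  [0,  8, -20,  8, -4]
x^5 - 20*x^4 + 160*x^3 - 640*x^2 + 1280*x - 1024

Expanding det(x·I − A) (e.g. by cofactor expansion or by noting that A is similar to its Jordan form J, which has the same characteristic polynomial as A) gives
  χ_A(x) = x^5 - 20*x^4 + 160*x^3 - 640*x^2 + 1280*x - 1024
which factors as (x - 4)^5. The eigenvalues (with algebraic multiplicities) are λ = 4 with multiplicity 5.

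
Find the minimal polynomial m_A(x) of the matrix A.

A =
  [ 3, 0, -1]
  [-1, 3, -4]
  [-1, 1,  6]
x^3 - 12*x^2 + 48*x - 64

The characteristic polynomial is χ_A(x) = (x - 4)^3, so the eigenvalues are known. The minimal polynomial is
  m_A(x) = Π_λ (x − λ)^{k_λ}
where k_λ is the size of the *largest* Jordan block for λ (equivalently, the smallest k with (A − λI)^k v = 0 for every generalised eigenvector v of λ).

  λ = 4: largest Jordan block has size 3, contributing (x − 4)^3

So m_A(x) = (x - 4)^3 = x^3 - 12*x^2 + 48*x - 64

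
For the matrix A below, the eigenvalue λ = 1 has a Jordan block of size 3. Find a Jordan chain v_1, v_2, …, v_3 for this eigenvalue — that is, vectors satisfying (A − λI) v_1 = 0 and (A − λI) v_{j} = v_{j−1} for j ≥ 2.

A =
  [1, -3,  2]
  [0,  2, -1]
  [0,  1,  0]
A Jordan chain for λ = 1 of length 3:
v_1 = (-1, 0, 0)ᵀ
v_2 = (-3, 1, 1)ᵀ
v_3 = (0, 1, 0)ᵀ

Let N = A − (1)·I. We want v_3 with N^3 v_3 = 0 but N^2 v_3 ≠ 0; then v_{j-1} := N · v_j for j = 3, …, 2.

Pick v_3 = (0, 1, 0)ᵀ.
Then v_2 = N · v_3 = (-3, 1, 1)ᵀ.
Then v_1 = N · v_2 = (-1, 0, 0)ᵀ.

Sanity check: (A − (1)·I) v_1 = (0, 0, 0)ᵀ = 0. ✓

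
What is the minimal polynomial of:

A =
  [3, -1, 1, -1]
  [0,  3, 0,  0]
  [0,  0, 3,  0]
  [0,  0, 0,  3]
x^2 - 6*x + 9

The characteristic polynomial is χ_A(x) = (x - 3)^4, so the eigenvalues are known. The minimal polynomial is
  m_A(x) = Π_λ (x − λ)^{k_λ}
where k_λ is the size of the *largest* Jordan block for λ (equivalently, the smallest k with (A − λI)^k v = 0 for every generalised eigenvector v of λ).

  λ = 3: largest Jordan block has size 2, contributing (x − 3)^2

So m_A(x) = (x - 3)^2 = x^2 - 6*x + 9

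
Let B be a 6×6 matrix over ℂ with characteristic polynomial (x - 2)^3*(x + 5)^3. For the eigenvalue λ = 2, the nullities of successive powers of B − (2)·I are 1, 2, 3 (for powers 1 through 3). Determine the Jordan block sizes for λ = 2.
Block sizes for λ = 2: [3]

From the dimensions of kernels of powers, the number of Jordan blocks of size at least j is d_j − d_{j−1} where d_j = dim ker(N^j) (with d_0 = 0). Computing the differences gives [1, 1, 1].
The number of blocks of size exactly k is (#blocks of size ≥ k) − (#blocks of size ≥ k + 1), so the partition is: 1 block(s) of size 3.
In nonincreasing order the block sizes are [3].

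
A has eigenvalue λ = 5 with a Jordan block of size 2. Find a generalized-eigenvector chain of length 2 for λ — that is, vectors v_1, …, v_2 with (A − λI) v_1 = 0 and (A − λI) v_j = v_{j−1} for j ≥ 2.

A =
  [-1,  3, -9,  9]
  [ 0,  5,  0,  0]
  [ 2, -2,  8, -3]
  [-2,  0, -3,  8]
A Jordan chain for λ = 5 of length 2:
v_1 = (-6, 0, 2, -2)ᵀ
v_2 = (1, 0, 0, 0)ᵀ

Let N = A − (5)·I. We want v_2 with N^2 v_2 = 0 but N^1 v_2 ≠ 0; then v_{j-1} := N · v_j for j = 2, …, 2.

Pick v_2 = (1, 0, 0, 0)ᵀ.
Then v_1 = N · v_2 = (-6, 0, 2, -2)ᵀ.

Sanity check: (A − (5)·I) v_1 = (0, 0, 0, 0)ᵀ = 0. ✓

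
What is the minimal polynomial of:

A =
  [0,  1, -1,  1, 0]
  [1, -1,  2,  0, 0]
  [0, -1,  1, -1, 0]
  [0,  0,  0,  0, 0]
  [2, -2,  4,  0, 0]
x^3

The characteristic polynomial is χ_A(x) = x^5, so the eigenvalues are known. The minimal polynomial is
  m_A(x) = Π_λ (x − λ)^{k_λ}
where k_λ is the size of the *largest* Jordan block for λ (equivalently, the smallest k with (A − λI)^k v = 0 for every generalised eigenvector v of λ).

  λ = 0: largest Jordan block has size 3, contributing (x − 0)^3

So m_A(x) = x^3 = x^3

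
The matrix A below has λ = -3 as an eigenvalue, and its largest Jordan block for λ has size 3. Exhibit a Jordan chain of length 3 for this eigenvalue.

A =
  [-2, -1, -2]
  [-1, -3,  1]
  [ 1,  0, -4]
A Jordan chain for λ = -3 of length 3:
v_1 = (-1, 1, -1)ᵀ
v_2 = (-1, 0, 0)ᵀ
v_3 = (0, 1, 0)ᵀ

Let N = A − (-3)·I. We want v_3 with N^3 v_3 = 0 but N^2 v_3 ≠ 0; then v_{j-1} := N · v_j for j = 3, …, 2.

Pick v_3 = (0, 1, 0)ᵀ.
Then v_2 = N · v_3 = (-1, 0, 0)ᵀ.
Then v_1 = N · v_2 = (-1, 1, -1)ᵀ.

Sanity check: (A − (-3)·I) v_1 = (0, 0, 0)ᵀ = 0. ✓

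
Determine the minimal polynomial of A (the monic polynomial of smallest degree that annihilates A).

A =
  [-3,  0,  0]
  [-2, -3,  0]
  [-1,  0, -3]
x^2 + 6*x + 9

The characteristic polynomial is χ_A(x) = (x + 3)^3, so the eigenvalues are known. The minimal polynomial is
  m_A(x) = Π_λ (x − λ)^{k_λ}
where k_λ is the size of the *largest* Jordan block for λ (equivalently, the smallest k with (A − λI)^k v = 0 for every generalised eigenvector v of λ).

  λ = -3: largest Jordan block has size 2, contributing (x + 3)^2

So m_A(x) = (x + 3)^2 = x^2 + 6*x + 9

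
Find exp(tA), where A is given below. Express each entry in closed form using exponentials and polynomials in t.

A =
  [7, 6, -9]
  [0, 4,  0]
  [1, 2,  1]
e^{tA} =
  [3*t*exp(4*t) + exp(4*t), 6*t*exp(4*t), -9*t*exp(4*t)]
  [0, exp(4*t), 0]
  [t*exp(4*t), 2*t*exp(4*t), -3*t*exp(4*t) + exp(4*t)]

Strategy: write A = P · J · P⁻¹ where J is a Jordan canonical form, so e^{tA} = P · e^{tJ} · P⁻¹, and e^{tJ} can be computed block-by-block.

A has Jordan form
J =
  [4, 1, 0]
  [0, 4, 0]
  [0, 0, 4]
(up to reordering of blocks).

Per-block formulas:
  For a 1×1 block at λ = 4: exp(t · [4]) = [e^(4t)].
  For a 2×2 Jordan block J_2(4): exp(t · J_2(4)) = e^(4t)·(I + t·N), where N is the 2×2 nilpotent shift.

After assembling e^{tJ} and conjugating by P, we get:

e^{tA} =
  [3*t*exp(4*t) + exp(4*t), 6*t*exp(4*t), -9*t*exp(4*t)]
  [0, exp(4*t), 0]
  [t*exp(4*t), 2*t*exp(4*t), -3*t*exp(4*t) + exp(4*t)]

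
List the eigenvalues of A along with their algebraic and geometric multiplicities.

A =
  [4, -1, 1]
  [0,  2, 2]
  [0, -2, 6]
λ = 4: alg = 3, geom = 2

Step 1 — factor the characteristic polynomial to read off the algebraic multiplicities:
  χ_A(x) = (x - 4)^3

Step 2 — compute geometric multiplicities via the rank-nullity identity g(λ) = n − rank(A − λI):
  rank(A − (4)·I) = 1, so dim ker(A − (4)·I) = n − 1 = 2

Summary:
  λ = 4: algebraic multiplicity = 3, geometric multiplicity = 2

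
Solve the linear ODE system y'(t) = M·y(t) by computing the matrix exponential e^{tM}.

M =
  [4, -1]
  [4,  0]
e^{tM} =
  [2*t*exp(2*t) + exp(2*t), -t*exp(2*t)]
  [4*t*exp(2*t), -2*t*exp(2*t) + exp(2*t)]

Strategy: write M = P · J · P⁻¹ where J is a Jordan canonical form, so e^{tM} = P · e^{tJ} · P⁻¹, and e^{tJ} can be computed block-by-block.

M has Jordan form
J =
  [2, 1]
  [0, 2]
(up to reordering of blocks).

Per-block formulas:
  For a 2×2 Jordan block J_2(2): exp(t · J_2(2)) = e^(2t)·(I + t·N), where N is the 2×2 nilpotent shift.

After assembling e^{tJ} and conjugating by P, we get:

e^{tM} =
  [2*t*exp(2*t) + exp(2*t), -t*exp(2*t)]
  [4*t*exp(2*t), -2*t*exp(2*t) + exp(2*t)]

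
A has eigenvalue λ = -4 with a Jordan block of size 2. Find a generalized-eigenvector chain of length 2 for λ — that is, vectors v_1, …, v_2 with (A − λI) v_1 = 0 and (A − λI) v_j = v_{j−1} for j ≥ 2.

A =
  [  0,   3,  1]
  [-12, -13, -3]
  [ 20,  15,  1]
A Jordan chain for λ = -4 of length 2:
v_1 = (4, -12, 20)ᵀ
v_2 = (1, 0, 0)ᵀ

Let N = A − (-4)·I. We want v_2 with N^2 v_2 = 0 but N^1 v_2 ≠ 0; then v_{j-1} := N · v_j for j = 2, …, 2.

Pick v_2 = (1, 0, 0)ᵀ.
Then v_1 = N · v_2 = (4, -12, 20)ᵀ.

Sanity check: (A − (-4)·I) v_1 = (0, 0, 0)ᵀ = 0. ✓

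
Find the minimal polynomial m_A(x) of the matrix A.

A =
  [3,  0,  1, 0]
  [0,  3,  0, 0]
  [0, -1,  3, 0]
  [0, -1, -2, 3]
x^3 - 9*x^2 + 27*x - 27

The characteristic polynomial is χ_A(x) = (x - 3)^4, so the eigenvalues are known. The minimal polynomial is
  m_A(x) = Π_λ (x − λ)^{k_λ}
where k_λ is the size of the *largest* Jordan block for λ (equivalently, the smallest k with (A − λI)^k v = 0 for every generalised eigenvector v of λ).

  λ = 3: largest Jordan block has size 3, contributing (x − 3)^3

So m_A(x) = (x - 3)^3 = x^3 - 9*x^2 + 27*x - 27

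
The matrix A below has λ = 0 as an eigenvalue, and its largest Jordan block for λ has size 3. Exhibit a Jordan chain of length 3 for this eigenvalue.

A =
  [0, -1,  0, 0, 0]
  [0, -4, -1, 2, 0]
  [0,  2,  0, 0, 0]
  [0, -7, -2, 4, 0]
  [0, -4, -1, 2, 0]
A Jordan chain for λ = 0 of length 3:
v_1 = (4, 0, -8, -4, 0)ᵀ
v_2 = (-1, -4, 2, -7, -4)ᵀ
v_3 = (0, 1, 0, 0, 0)ᵀ

Let N = A − (0)·I. We want v_3 with N^3 v_3 = 0 but N^2 v_3 ≠ 0; then v_{j-1} := N · v_j for j = 3, …, 2.

Pick v_3 = (0, 1, 0, 0, 0)ᵀ.
Then v_2 = N · v_3 = (-1, -4, 2, -7, -4)ᵀ.
Then v_1 = N · v_2 = (4, 0, -8, -4, 0)ᵀ.

Sanity check: (A − (0)·I) v_1 = (0, 0, 0, 0, 0)ᵀ = 0. ✓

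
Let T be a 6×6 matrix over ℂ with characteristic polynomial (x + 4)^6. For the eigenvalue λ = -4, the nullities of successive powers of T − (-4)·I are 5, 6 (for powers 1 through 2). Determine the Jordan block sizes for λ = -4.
Block sizes for λ = -4: [2, 1, 1, 1, 1]

From the dimensions of kernels of powers, the number of Jordan blocks of size at least j is d_j − d_{j−1} where d_j = dim ker(N^j) (with d_0 = 0). Computing the differences gives [5, 1].
The number of blocks of size exactly k is (#blocks of size ≥ k) − (#blocks of size ≥ k + 1), so the partition is: 4 block(s) of size 1, 1 block(s) of size 2.
In nonincreasing order the block sizes are [2, 1, 1, 1, 1].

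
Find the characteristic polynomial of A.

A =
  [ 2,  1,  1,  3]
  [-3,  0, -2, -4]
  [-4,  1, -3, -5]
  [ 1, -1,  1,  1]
x^4

Expanding det(x·I − A) (e.g. by cofactor expansion or by noting that A is similar to its Jordan form J, which has the same characteristic polynomial as A) gives
  χ_A(x) = x^4
which factors as x^4. The eigenvalues (with algebraic multiplicities) are λ = 0 with multiplicity 4.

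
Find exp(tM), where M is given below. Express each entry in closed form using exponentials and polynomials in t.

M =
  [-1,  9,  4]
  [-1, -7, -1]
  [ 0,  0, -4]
e^{tM} =
  [3*t*exp(-4*t) + exp(-4*t), 9*t*exp(-4*t), 3*t^2*exp(-4*t)/2 + 4*t*exp(-4*t)]
  [-t*exp(-4*t), -3*t*exp(-4*t) + exp(-4*t), -t^2*exp(-4*t)/2 - t*exp(-4*t)]
  [0, 0, exp(-4*t)]

Strategy: write M = P · J · P⁻¹ where J is a Jordan canonical form, so e^{tM} = P · e^{tJ} · P⁻¹, and e^{tJ} can be computed block-by-block.

M has Jordan form
J =
  [-4,  1,  0]
  [ 0, -4,  1]
  [ 0,  0, -4]
(up to reordering of blocks).

Per-block formulas:
  For a 3×3 Jordan block J_3(-4): exp(t · J_3(-4)) = e^(-4t)·(I + t·N + (t^2/2)·N^2), where N is the 3×3 nilpotent shift.

After assembling e^{tJ} and conjugating by P, we get:

e^{tM} =
  [3*t*exp(-4*t) + exp(-4*t), 9*t*exp(-4*t), 3*t^2*exp(-4*t)/2 + 4*t*exp(-4*t)]
  [-t*exp(-4*t), -3*t*exp(-4*t) + exp(-4*t), -t^2*exp(-4*t)/2 - t*exp(-4*t)]
  [0, 0, exp(-4*t)]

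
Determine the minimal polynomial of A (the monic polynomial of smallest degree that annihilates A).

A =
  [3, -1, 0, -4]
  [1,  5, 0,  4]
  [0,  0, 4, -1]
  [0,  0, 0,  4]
x^2 - 8*x + 16

The characteristic polynomial is χ_A(x) = (x - 4)^4, so the eigenvalues are known. The minimal polynomial is
  m_A(x) = Π_λ (x − λ)^{k_λ}
where k_λ is the size of the *largest* Jordan block for λ (equivalently, the smallest k with (A − λI)^k v = 0 for every generalised eigenvector v of λ).

  λ = 4: largest Jordan block has size 2, contributing (x − 4)^2

So m_A(x) = (x - 4)^2 = x^2 - 8*x + 16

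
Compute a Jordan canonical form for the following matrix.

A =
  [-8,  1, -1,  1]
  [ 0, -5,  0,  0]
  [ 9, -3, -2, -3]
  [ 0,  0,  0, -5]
J_2(-5) ⊕ J_1(-5) ⊕ J_1(-5)

The characteristic polynomial is
  det(x·I − A) = x^4 + 20*x^3 + 150*x^2 + 500*x + 625 = (x + 5)^4

Eigenvalues and multiplicities (the geometric multiplicity of λ is n − rank(A − λI), which equals the number of Jordan blocks for λ):
  λ = -5: algebraic multiplicity = 4, geometric multiplicity = 3

Determining the block sizes for each eigenvalue:
  λ = -5: 3 blocks summing to 4 forces exactly one block of size 2 and the rest size 1 → block sizes [2, 1, 1]

Assembling the blocks gives a Jordan form
J =
  [-5,  1,  0,  0]
  [ 0, -5,  0,  0]
  [ 0,  0, -5,  0]
  [ 0,  0,  0, -5]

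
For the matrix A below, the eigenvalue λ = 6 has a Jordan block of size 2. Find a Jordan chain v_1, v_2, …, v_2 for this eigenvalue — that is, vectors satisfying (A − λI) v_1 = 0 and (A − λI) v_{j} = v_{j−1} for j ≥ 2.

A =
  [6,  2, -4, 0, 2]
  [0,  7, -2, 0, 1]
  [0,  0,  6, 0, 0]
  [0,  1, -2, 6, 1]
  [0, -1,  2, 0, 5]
A Jordan chain for λ = 6 of length 2:
v_1 = (2, 1, 0, 1, -1)ᵀ
v_2 = (0, 1, 0, 0, 0)ᵀ

Let N = A − (6)·I. We want v_2 with N^2 v_2 = 0 but N^1 v_2 ≠ 0; then v_{j-1} := N · v_j for j = 2, …, 2.

Pick v_2 = (0, 1, 0, 0, 0)ᵀ.
Then v_1 = N · v_2 = (2, 1, 0, 1, -1)ᵀ.

Sanity check: (A − (6)·I) v_1 = (0, 0, 0, 0, 0)ᵀ = 0. ✓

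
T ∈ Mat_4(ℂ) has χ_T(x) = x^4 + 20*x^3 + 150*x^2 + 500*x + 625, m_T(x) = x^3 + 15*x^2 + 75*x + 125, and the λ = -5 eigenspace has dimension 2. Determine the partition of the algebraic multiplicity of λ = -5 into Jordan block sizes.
Block sizes for λ = -5: [3, 1]

Step 1 — from the characteristic polynomial, algebraic multiplicity of λ = -5 is 4. From dim ker(T − (-5)·I) = 2, there are exactly 2 Jordan blocks for λ = -5.
Step 2 — from the minimal polynomial, the factor (x + 5)^3 tells us the largest block for λ = -5 has size 3.
Step 3 — with total size 4, 2 blocks, and largest block 3, the block sizes (in nonincreasing order) are [3, 1].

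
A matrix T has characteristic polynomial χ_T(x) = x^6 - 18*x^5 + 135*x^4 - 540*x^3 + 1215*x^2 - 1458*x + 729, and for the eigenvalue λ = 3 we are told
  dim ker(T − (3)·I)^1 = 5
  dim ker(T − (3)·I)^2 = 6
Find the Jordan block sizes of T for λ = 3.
Block sizes for λ = 3: [2, 1, 1, 1, 1]

From the dimensions of kernels of powers, the number of Jordan blocks of size at least j is d_j − d_{j−1} where d_j = dim ker(N^j) (with d_0 = 0). Computing the differences gives [5, 1].
The number of blocks of size exactly k is (#blocks of size ≥ k) − (#blocks of size ≥ k + 1), so the partition is: 4 block(s) of size 1, 1 block(s) of size 2.
In nonincreasing order the block sizes are [2, 1, 1, 1, 1].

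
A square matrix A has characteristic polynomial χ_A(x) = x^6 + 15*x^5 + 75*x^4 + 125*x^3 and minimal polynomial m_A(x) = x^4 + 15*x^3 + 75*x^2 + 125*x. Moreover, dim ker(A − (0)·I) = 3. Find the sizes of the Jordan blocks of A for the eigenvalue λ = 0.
Block sizes for λ = 0: [1, 1, 1]

Step 1 — from the characteristic polynomial, algebraic multiplicity of λ = 0 is 3. From dim ker(A − (0)·I) = 3, there are exactly 3 Jordan blocks for λ = 0.
Step 2 — from the minimal polynomial, the factor (x − 0) tells us the largest block for λ = 0 has size 1.
Step 3 — with total size 3, 3 blocks, and largest block 1, the block sizes (in nonincreasing order) are [1, 1, 1].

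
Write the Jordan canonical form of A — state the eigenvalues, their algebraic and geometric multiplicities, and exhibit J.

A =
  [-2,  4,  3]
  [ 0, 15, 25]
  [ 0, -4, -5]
J_1(-2) ⊕ J_2(5)

The characteristic polynomial is
  det(x·I − A) = x^3 - 8*x^2 + 5*x + 50 = (x - 5)^2*(x + 2)

Eigenvalues and multiplicities (the geometric multiplicity of λ is n − rank(A − λI), which equals the number of Jordan blocks for λ):
  λ = -2: algebraic multiplicity = 1, geometric multiplicity = 1
  λ = 5: algebraic multiplicity = 2, geometric multiplicity = 1

Determining the block sizes for each eigenvalue:
  λ = -2: one block (gm = 1), so the single block has size am = 1 → block sizes [1]
  λ = 5: one block (gm = 1), so the single block has size am = 2 → block sizes [2]

Assembling the blocks gives a Jordan form
J =
  [-2, 0, 0]
  [ 0, 5, 1]
  [ 0, 0, 5]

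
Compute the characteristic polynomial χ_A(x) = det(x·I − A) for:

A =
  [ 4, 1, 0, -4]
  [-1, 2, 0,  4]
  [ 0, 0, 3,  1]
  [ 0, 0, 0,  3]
x^4 - 12*x^3 + 54*x^2 - 108*x + 81

Expanding det(x·I − A) (e.g. by cofactor expansion or by noting that A is similar to its Jordan form J, which has the same characteristic polynomial as A) gives
  χ_A(x) = x^4 - 12*x^3 + 54*x^2 - 108*x + 81
which factors as (x - 3)^4. The eigenvalues (with algebraic multiplicities) are λ = 3 with multiplicity 4.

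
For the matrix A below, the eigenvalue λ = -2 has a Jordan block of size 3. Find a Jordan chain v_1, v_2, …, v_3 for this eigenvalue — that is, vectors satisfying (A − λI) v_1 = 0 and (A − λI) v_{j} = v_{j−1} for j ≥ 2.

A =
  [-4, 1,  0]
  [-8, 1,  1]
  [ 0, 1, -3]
A Jordan chain for λ = -2 of length 3:
v_1 = (-4, -8, -8)ᵀ
v_2 = (-2, -8, 0)ᵀ
v_3 = (1, 0, 0)ᵀ

Let N = A − (-2)·I. We want v_3 with N^3 v_3 = 0 but N^2 v_3 ≠ 0; then v_{j-1} := N · v_j for j = 3, …, 2.

Pick v_3 = (1, 0, 0)ᵀ.
Then v_2 = N · v_3 = (-2, -8, 0)ᵀ.
Then v_1 = N · v_2 = (-4, -8, -8)ᵀ.

Sanity check: (A − (-2)·I) v_1 = (0, 0, 0)ᵀ = 0. ✓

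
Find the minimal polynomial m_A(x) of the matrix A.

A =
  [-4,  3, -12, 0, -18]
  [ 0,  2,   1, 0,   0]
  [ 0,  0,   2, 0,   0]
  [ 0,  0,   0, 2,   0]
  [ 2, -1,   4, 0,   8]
x^3 - 6*x^2 + 12*x - 8

The characteristic polynomial is χ_A(x) = (x - 2)^5, so the eigenvalues are known. The minimal polynomial is
  m_A(x) = Π_λ (x − λ)^{k_λ}
where k_λ is the size of the *largest* Jordan block for λ (equivalently, the smallest k with (A − λI)^k v = 0 for every generalised eigenvector v of λ).

  λ = 2: largest Jordan block has size 3, contributing (x − 2)^3

So m_A(x) = (x - 2)^3 = x^3 - 6*x^2 + 12*x - 8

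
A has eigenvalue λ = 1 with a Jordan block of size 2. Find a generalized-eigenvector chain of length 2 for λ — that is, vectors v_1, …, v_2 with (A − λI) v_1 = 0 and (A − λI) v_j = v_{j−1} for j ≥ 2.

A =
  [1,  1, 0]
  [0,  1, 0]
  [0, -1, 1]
A Jordan chain for λ = 1 of length 2:
v_1 = (1, 0, -1)ᵀ
v_2 = (0, 1, 0)ᵀ

Let N = A − (1)·I. We want v_2 with N^2 v_2 = 0 but N^1 v_2 ≠ 0; then v_{j-1} := N · v_j for j = 2, …, 2.

Pick v_2 = (0, 1, 0)ᵀ.
Then v_1 = N · v_2 = (1, 0, -1)ᵀ.

Sanity check: (A − (1)·I) v_1 = (0, 0, 0)ᵀ = 0. ✓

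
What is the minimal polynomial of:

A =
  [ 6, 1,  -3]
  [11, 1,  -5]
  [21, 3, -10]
x^3 + 3*x^2 + 3*x + 1

The characteristic polynomial is χ_A(x) = (x + 1)^3, so the eigenvalues are known. The minimal polynomial is
  m_A(x) = Π_λ (x − λ)^{k_λ}
where k_λ is the size of the *largest* Jordan block for λ (equivalently, the smallest k with (A − λI)^k v = 0 for every generalised eigenvector v of λ).

  λ = -1: largest Jordan block has size 3, contributing (x + 1)^3

So m_A(x) = (x + 1)^3 = x^3 + 3*x^2 + 3*x + 1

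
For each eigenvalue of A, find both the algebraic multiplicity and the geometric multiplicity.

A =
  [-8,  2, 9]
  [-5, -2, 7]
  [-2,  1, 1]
λ = -3: alg = 3, geom = 1

Step 1 — factor the characteristic polynomial to read off the algebraic multiplicities:
  χ_A(x) = (x + 3)^3

Step 2 — compute geometric multiplicities via the rank-nullity identity g(λ) = n − rank(A − λI):
  rank(A − (-3)·I) = 2, so dim ker(A − (-3)·I) = n − 2 = 1

Summary:
  λ = -3: algebraic multiplicity = 3, geometric multiplicity = 1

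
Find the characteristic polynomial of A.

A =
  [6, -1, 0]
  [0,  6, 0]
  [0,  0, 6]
x^3 - 18*x^2 + 108*x - 216

Expanding det(x·I − A) (e.g. by cofactor expansion or by noting that A is similar to its Jordan form J, which has the same characteristic polynomial as A) gives
  χ_A(x) = x^3 - 18*x^2 + 108*x - 216
which factors as (x - 6)^3. The eigenvalues (with algebraic multiplicities) are λ = 6 with multiplicity 3.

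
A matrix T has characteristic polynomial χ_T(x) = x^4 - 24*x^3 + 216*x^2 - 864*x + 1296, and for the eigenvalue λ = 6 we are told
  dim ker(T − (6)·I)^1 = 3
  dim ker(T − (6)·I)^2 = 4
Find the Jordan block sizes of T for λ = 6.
Block sizes for λ = 6: [2, 1, 1]

From the dimensions of kernels of powers, the number of Jordan blocks of size at least j is d_j − d_{j−1} where d_j = dim ker(N^j) (with d_0 = 0). Computing the differences gives [3, 1].
The number of blocks of size exactly k is (#blocks of size ≥ k) − (#blocks of size ≥ k + 1), so the partition is: 2 block(s) of size 1, 1 block(s) of size 2.
In nonincreasing order the block sizes are [2, 1, 1].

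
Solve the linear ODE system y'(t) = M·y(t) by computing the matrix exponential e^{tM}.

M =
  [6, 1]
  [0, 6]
e^{tM} =
  [exp(6*t), t*exp(6*t)]
  [0, exp(6*t)]

Strategy: write M = P · J · P⁻¹ where J is a Jordan canonical form, so e^{tM} = P · e^{tJ} · P⁻¹, and e^{tJ} can be computed block-by-block.

M has Jordan form
J =
  [6, 1]
  [0, 6]
(up to reordering of blocks).

Per-block formulas:
  For a 2×2 Jordan block J_2(6): exp(t · J_2(6)) = e^(6t)·(I + t·N), where N is the 2×2 nilpotent shift.

After assembling e^{tJ} and conjugating by P, we get:

e^{tM} =
  [exp(6*t), t*exp(6*t)]
  [0, exp(6*t)]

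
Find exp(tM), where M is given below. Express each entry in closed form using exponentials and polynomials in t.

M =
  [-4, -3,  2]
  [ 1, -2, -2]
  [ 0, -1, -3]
e^{tM} =
  [-t^2*exp(-3*t) - t*exp(-3*t) + exp(-3*t), -t^2*exp(-3*t) - 3*t*exp(-3*t), 2*t^2*exp(-3*t) + 2*t*exp(-3*t)]
  [t*exp(-3*t), t*exp(-3*t) + exp(-3*t), -2*t*exp(-3*t)]
  [-t^2*exp(-3*t)/2, -t^2*exp(-3*t)/2 - t*exp(-3*t), t^2*exp(-3*t) + exp(-3*t)]

Strategy: write M = P · J · P⁻¹ where J is a Jordan canonical form, so e^{tM} = P · e^{tJ} · P⁻¹, and e^{tJ} can be computed block-by-block.

M has Jordan form
J =
  [-3,  1,  0]
  [ 0, -3,  1]
  [ 0,  0, -3]
(up to reordering of blocks).

Per-block formulas:
  For a 3×3 Jordan block J_3(-3): exp(t · J_3(-3)) = e^(-3t)·(I + t·N + (t^2/2)·N^2), where N is the 3×3 nilpotent shift.

After assembling e^{tJ} and conjugating by P, we get:

e^{tM} =
  [-t^2*exp(-3*t) - t*exp(-3*t) + exp(-3*t), -t^2*exp(-3*t) - 3*t*exp(-3*t), 2*t^2*exp(-3*t) + 2*t*exp(-3*t)]
  [t*exp(-3*t), t*exp(-3*t) + exp(-3*t), -2*t*exp(-3*t)]
  [-t^2*exp(-3*t)/2, -t^2*exp(-3*t)/2 - t*exp(-3*t), t^2*exp(-3*t) + exp(-3*t)]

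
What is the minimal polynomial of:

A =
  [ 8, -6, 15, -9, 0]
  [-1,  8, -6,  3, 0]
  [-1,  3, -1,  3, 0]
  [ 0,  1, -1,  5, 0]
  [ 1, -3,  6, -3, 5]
x^2 - 10*x + 25

The characteristic polynomial is χ_A(x) = (x - 5)^5, so the eigenvalues are known. The minimal polynomial is
  m_A(x) = Π_λ (x − λ)^{k_λ}
where k_λ is the size of the *largest* Jordan block for λ (equivalently, the smallest k with (A − λI)^k v = 0 for every generalised eigenvector v of λ).

  λ = 5: largest Jordan block has size 2, contributing (x − 5)^2

So m_A(x) = (x - 5)^2 = x^2 - 10*x + 25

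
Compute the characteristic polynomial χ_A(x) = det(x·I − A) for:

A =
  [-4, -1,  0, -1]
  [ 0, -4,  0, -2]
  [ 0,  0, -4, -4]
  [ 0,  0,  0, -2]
x^4 + 14*x^3 + 72*x^2 + 160*x + 128

Expanding det(x·I − A) (e.g. by cofactor expansion or by noting that A is similar to its Jordan form J, which has the same characteristic polynomial as A) gives
  χ_A(x) = x^4 + 14*x^3 + 72*x^2 + 160*x + 128
which factors as (x + 2)*(x + 4)^3. The eigenvalues (with algebraic multiplicities) are λ = -4 with multiplicity 3, λ = -2 with multiplicity 1.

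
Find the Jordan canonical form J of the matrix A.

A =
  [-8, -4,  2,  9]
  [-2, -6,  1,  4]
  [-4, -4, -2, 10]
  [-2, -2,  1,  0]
J_3(-4) ⊕ J_1(-4)

The characteristic polynomial is
  det(x·I − A) = x^4 + 16*x^3 + 96*x^2 + 256*x + 256 = (x + 4)^4

Eigenvalues and multiplicities (the geometric multiplicity of λ is n − rank(A − λI), which equals the number of Jordan blocks for λ):
  λ = -4: algebraic multiplicity = 4, geometric multiplicity = 2

Determining the block sizes for each eigenvalue:
  λ = -4: with am = 4 and gm = 2, the partition is not yet determined (e.g. several partitions of 4 into 2 parts exist). Let N = A − (-4)·I. Computing rank(N^1) = 2, rank(N^2) = 1, rank(N^3) = 0; the number of blocks of size ≥ j is rank(N^{j−1}) − rank(N^j), giving [2, 1, 1]. So we have 1 block(s) of size 3, 1 block(s) of size 1 → block sizes [3, 1]

Assembling the blocks gives a Jordan form
J =
  [-4,  1,  0,  0]
  [ 0, -4,  1,  0]
  [ 0,  0, -4,  0]
  [ 0,  0,  0, -4]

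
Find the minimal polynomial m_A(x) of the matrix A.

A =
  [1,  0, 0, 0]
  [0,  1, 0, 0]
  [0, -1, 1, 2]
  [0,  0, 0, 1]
x^2 - 2*x + 1

The characteristic polynomial is χ_A(x) = (x - 1)^4, so the eigenvalues are known. The minimal polynomial is
  m_A(x) = Π_λ (x − λ)^{k_λ}
where k_λ is the size of the *largest* Jordan block for λ (equivalently, the smallest k with (A − λI)^k v = 0 for every generalised eigenvector v of λ).

  λ = 1: largest Jordan block has size 2, contributing (x − 1)^2

So m_A(x) = (x - 1)^2 = x^2 - 2*x + 1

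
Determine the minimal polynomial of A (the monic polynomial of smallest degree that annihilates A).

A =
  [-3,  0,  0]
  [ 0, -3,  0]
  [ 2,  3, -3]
x^2 + 6*x + 9

The characteristic polynomial is χ_A(x) = (x + 3)^3, so the eigenvalues are known. The minimal polynomial is
  m_A(x) = Π_λ (x − λ)^{k_λ}
where k_λ is the size of the *largest* Jordan block for λ (equivalently, the smallest k with (A − λI)^k v = 0 for every generalised eigenvector v of λ).

  λ = -3: largest Jordan block has size 2, contributing (x + 3)^2

So m_A(x) = (x + 3)^2 = x^2 + 6*x + 9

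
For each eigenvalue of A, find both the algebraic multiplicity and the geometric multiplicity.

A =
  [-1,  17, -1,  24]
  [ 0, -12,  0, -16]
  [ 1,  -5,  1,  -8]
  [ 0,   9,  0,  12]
λ = 0: alg = 4, geom = 2

Step 1 — factor the characteristic polynomial to read off the algebraic multiplicities:
  χ_A(x) = x^4

Step 2 — compute geometric multiplicities via the rank-nullity identity g(λ) = n − rank(A − λI):
  rank(A − (0)·I) = 2, so dim ker(A − (0)·I) = n − 2 = 2

Summary:
  λ = 0: algebraic multiplicity = 4, geometric multiplicity = 2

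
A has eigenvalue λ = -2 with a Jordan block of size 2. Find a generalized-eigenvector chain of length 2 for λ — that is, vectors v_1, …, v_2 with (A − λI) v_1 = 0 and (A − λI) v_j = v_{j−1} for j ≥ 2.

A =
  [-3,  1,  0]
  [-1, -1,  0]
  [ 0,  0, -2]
A Jordan chain for λ = -2 of length 2:
v_1 = (-1, -1, 0)ᵀ
v_2 = (1, 0, 0)ᵀ

Let N = A − (-2)·I. We want v_2 with N^2 v_2 = 0 but N^1 v_2 ≠ 0; then v_{j-1} := N · v_j for j = 2, …, 2.

Pick v_2 = (1, 0, 0)ᵀ.
Then v_1 = N · v_2 = (-1, -1, 0)ᵀ.

Sanity check: (A − (-2)·I) v_1 = (0, 0, 0)ᵀ = 0. ✓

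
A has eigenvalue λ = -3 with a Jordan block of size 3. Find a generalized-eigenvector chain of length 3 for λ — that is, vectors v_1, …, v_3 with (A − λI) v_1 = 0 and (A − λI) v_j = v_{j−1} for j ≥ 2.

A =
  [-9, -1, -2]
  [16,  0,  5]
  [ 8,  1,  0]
A Jordan chain for λ = -3 of length 3:
v_1 = (4, -8, -8)ᵀ
v_2 = (-6, 16, 8)ᵀ
v_3 = (1, 0, 0)ᵀ

Let N = A − (-3)·I. We want v_3 with N^3 v_3 = 0 but N^2 v_3 ≠ 0; then v_{j-1} := N · v_j for j = 3, …, 2.

Pick v_3 = (1, 0, 0)ᵀ.
Then v_2 = N · v_3 = (-6, 16, 8)ᵀ.
Then v_1 = N · v_2 = (4, -8, -8)ᵀ.

Sanity check: (A − (-3)·I) v_1 = (0, 0, 0)ᵀ = 0. ✓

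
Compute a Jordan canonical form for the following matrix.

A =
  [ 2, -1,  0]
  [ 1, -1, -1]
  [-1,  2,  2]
J_3(1)

The characteristic polynomial is
  det(x·I − A) = x^3 - 3*x^2 + 3*x - 1 = (x - 1)^3

Eigenvalues and multiplicities (the geometric multiplicity of λ is n − rank(A − λI), which equals the number of Jordan blocks for λ):
  λ = 1: algebraic multiplicity = 3, geometric multiplicity = 1

Determining the block sizes for each eigenvalue:
  λ = 1: one block (gm = 1), so the single block has size am = 3 → block sizes [3]

Assembling the blocks gives a Jordan form
J =
  [1, 1, 0]
  [0, 1, 1]
  [0, 0, 1]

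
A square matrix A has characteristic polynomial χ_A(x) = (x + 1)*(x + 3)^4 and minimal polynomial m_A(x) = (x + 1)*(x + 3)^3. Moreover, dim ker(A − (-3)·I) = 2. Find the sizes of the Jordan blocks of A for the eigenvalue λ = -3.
Block sizes for λ = -3: [3, 1]

Step 1 — from the characteristic polynomial, algebraic multiplicity of λ = -3 is 4. From dim ker(A − (-3)·I) = 2, there are exactly 2 Jordan blocks for λ = -3.
Step 2 — from the minimal polynomial, the factor (x + 3)^3 tells us the largest block for λ = -3 has size 3.
Step 3 — with total size 4, 2 blocks, and largest block 3, the block sizes (in nonincreasing order) are [3, 1].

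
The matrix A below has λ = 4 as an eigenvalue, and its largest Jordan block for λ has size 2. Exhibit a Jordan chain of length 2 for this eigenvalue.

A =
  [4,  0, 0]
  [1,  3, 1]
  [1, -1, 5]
A Jordan chain for λ = 4 of length 2:
v_1 = (0, 1, 1)ᵀ
v_2 = (1, 0, 0)ᵀ

Let N = A − (4)·I. We want v_2 with N^2 v_2 = 0 but N^1 v_2 ≠ 0; then v_{j-1} := N · v_j for j = 2, …, 2.

Pick v_2 = (1, 0, 0)ᵀ.
Then v_1 = N · v_2 = (0, 1, 1)ᵀ.

Sanity check: (A − (4)·I) v_1 = (0, 0, 0)ᵀ = 0. ✓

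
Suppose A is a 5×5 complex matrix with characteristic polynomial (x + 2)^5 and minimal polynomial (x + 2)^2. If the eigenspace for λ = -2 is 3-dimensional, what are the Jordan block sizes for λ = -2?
Block sizes for λ = -2: [2, 2, 1]

Step 1 — from the characteristic polynomial, algebraic multiplicity of λ = -2 is 5. From dim ker(A − (-2)·I) = 3, there are exactly 3 Jordan blocks for λ = -2.
Step 2 — from the minimal polynomial, the factor (x + 2)^2 tells us the largest block for λ = -2 has size 2.
Step 3 — with total size 5, 3 blocks, and largest block 2, the block sizes (in nonincreasing order) are [2, 2, 1].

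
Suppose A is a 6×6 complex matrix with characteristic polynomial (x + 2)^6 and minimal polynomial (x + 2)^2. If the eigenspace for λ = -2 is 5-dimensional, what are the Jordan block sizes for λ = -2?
Block sizes for λ = -2: [2, 1, 1, 1, 1]

Step 1 — from the characteristic polynomial, algebraic multiplicity of λ = -2 is 6. From dim ker(A − (-2)·I) = 5, there are exactly 5 Jordan blocks for λ = -2.
Step 2 — from the minimal polynomial, the factor (x + 2)^2 tells us the largest block for λ = -2 has size 2.
Step 3 — with total size 6, 5 blocks, and largest block 2, the block sizes (in nonincreasing order) are [2, 1, 1, 1, 1].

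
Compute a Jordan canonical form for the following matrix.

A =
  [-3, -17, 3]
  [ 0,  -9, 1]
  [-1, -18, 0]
J_3(-4)

The characteristic polynomial is
  det(x·I − A) = x^3 + 12*x^2 + 48*x + 64 = (x + 4)^3

Eigenvalues and multiplicities (the geometric multiplicity of λ is n − rank(A − λI), which equals the number of Jordan blocks for λ):
  λ = -4: algebraic multiplicity = 3, geometric multiplicity = 1

Determining the block sizes for each eigenvalue:
  λ = -4: one block (gm = 1), so the single block has size am = 3 → block sizes [3]

Assembling the blocks gives a Jordan form
J =
  [-4,  1,  0]
  [ 0, -4,  1]
  [ 0,  0, -4]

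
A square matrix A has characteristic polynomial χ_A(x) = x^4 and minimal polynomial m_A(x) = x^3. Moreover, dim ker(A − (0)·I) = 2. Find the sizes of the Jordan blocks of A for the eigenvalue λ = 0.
Block sizes for λ = 0: [3, 1]

Step 1 — from the characteristic polynomial, algebraic multiplicity of λ = 0 is 4. From dim ker(A − (0)·I) = 2, there are exactly 2 Jordan blocks for λ = 0.
Step 2 — from the minimal polynomial, the factor (x − 0)^3 tells us the largest block for λ = 0 has size 3.
Step 3 — with total size 4, 2 blocks, and largest block 3, the block sizes (in nonincreasing order) are [3, 1].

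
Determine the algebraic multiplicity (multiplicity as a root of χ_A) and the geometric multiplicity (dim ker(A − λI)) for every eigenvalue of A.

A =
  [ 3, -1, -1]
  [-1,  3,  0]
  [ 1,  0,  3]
λ = 3: alg = 3, geom = 1

Step 1 — factor the characteristic polynomial to read off the algebraic multiplicities:
  χ_A(x) = (x - 3)^3

Step 2 — compute geometric multiplicities via the rank-nullity identity g(λ) = n − rank(A − λI):
  rank(A − (3)·I) = 2, so dim ker(A − (3)·I) = n − 2 = 1

Summary:
  λ = 3: algebraic multiplicity = 3, geometric multiplicity = 1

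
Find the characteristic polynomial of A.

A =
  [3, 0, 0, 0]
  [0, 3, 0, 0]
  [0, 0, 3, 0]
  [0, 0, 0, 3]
x^4 - 12*x^3 + 54*x^2 - 108*x + 81

Expanding det(x·I − A) (e.g. by cofactor expansion or by noting that A is similar to its Jordan form J, which has the same characteristic polynomial as A) gives
  χ_A(x) = x^4 - 12*x^3 + 54*x^2 - 108*x + 81
which factors as (x - 3)^4. The eigenvalues (with algebraic multiplicities) are λ = 3 with multiplicity 4.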